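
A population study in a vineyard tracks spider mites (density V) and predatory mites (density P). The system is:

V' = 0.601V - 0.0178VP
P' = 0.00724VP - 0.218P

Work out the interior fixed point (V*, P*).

Set dP/dt = 0 with P > 0: 0.00724V - 0.218 = 0, so V* = 0.218/0.00724 = 30.1.
Set dV/dt = 0 with V > 0: 0.601 - 0.0178P = 0, so P* = 0.601/0.0178 = 33.8.

V* ≈ 30.1, P* ≈ 33.8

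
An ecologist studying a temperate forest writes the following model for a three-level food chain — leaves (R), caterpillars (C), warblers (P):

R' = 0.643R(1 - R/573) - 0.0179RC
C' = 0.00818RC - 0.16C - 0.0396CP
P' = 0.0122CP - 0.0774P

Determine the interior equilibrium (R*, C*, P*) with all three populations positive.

From dP/dt = 0: 0.0122C* = 0.0774, so C* = 6.34.
From dR/dt = 0: 0.643(1 - R*/573) = 0.0179·6.34, giving R* = 573·(1 - 0.177) = 472.
From dC/dt = 0: 0.00818·472 - 0.16 = 0.0396P*, so P* = 3.7/0.0396 = 93.4.

R* ≈ 472, C* ≈ 6.34, P* ≈ 93.4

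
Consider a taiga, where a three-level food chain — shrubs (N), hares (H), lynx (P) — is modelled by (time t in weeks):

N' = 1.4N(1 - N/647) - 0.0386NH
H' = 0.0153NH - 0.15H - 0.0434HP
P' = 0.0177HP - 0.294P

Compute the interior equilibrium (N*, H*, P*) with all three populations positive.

From dP/dt = 0: 0.0177H* = 0.294, so H* = 16.6.
From dN/dt = 0: 1.4(1 - N*/647) = 0.0386·16.6, giving N* = 647·(1 - 0.458) = 351.
From dH/dt = 0: 0.0153·351 - 0.15 = 0.0434P*, so P* = 5.22/0.0434 = 120.

N* ≈ 351, H* ≈ 16.6, P* ≈ 120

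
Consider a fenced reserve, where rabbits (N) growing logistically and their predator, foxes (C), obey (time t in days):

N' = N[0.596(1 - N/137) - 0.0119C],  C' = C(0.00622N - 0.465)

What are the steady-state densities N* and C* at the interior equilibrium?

N* ≈ 74.8, C* ≈ 22.8

From dC/dt = 0 with C > 0: 0.00622N* = 0.465, so N* = 74.8.
Substitute into dN/dt = 0: 0.596(1 - 74.8/137) = 0.0119C*.
The bracket is 0.454, giving C* = 0.271/0.0119 = 22.8.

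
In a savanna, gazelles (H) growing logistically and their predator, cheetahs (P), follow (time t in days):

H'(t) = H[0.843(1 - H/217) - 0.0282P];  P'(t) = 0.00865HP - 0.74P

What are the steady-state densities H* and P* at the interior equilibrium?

H* ≈ 85.5, P* ≈ 18.1

From dP/dt = 0 with P > 0: 0.00865H* = 0.74, so H* = 85.5.
Substitute into dH/dt = 0: 0.843(1 - 85.5/217) = 0.0282P*.
The bracket is 0.606, giving P* = 0.511/0.0282 = 18.1.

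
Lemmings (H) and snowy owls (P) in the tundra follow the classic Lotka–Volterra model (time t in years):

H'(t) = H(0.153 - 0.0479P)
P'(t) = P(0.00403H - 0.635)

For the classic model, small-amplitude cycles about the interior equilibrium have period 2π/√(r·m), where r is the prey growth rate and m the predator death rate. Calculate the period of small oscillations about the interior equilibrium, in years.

T ≈ 20.2 years

Here r = 0.153 and m = 0.635, so r·m = 0.0972.
ω = √0.0972 = 0.312 per year, hence T = 2π/ω ≈ 20.2 years.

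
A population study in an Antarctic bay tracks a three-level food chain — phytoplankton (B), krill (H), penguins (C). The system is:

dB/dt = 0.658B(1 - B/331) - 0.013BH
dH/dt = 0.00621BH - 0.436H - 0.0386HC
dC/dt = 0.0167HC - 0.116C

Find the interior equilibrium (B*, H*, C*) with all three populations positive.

From dC/dt = 0: 0.0167H* = 0.116, so H* = 6.95.
From dB/dt = 0: 0.658(1 - B*/331) = 0.013·6.95, giving B* = 331·(1 - 0.137) = 286.
From dH/dt = 0: 0.00621·286 - 0.436 = 0.0386C*, so C* = 1.34/0.0386 = 34.6.

B* ≈ 286, H* ≈ 6.95, C* ≈ 34.6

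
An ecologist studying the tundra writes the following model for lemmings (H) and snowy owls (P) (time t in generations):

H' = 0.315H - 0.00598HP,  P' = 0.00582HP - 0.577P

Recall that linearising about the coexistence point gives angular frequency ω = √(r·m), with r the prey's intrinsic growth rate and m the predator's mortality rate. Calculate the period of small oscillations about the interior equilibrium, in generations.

T ≈ 14.7 generations

Here r = 0.315 and m = 0.577, so r·m = 0.182.
ω = √0.182 = 0.426 per generation, hence T = 2π/ω ≈ 14.7 generations.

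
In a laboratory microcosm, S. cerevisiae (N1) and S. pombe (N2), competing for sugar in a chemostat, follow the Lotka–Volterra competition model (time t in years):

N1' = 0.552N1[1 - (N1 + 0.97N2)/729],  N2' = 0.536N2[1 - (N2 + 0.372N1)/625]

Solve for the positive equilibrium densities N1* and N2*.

N1* ≈ 192, N2* ≈ 554

Setting both brackets to zero gives the nullclines N1 + 0.97N2 = 729 and 0.372N1 + N2 = 625.
Substituting N2 = 625 - 0.372N1 into the first: N1(1 - 0.97·0.372) = 729 - 0.97·625.
So N1* = 123/0.639 = 192, and then N2* = 625 - 0.372·192 = 554.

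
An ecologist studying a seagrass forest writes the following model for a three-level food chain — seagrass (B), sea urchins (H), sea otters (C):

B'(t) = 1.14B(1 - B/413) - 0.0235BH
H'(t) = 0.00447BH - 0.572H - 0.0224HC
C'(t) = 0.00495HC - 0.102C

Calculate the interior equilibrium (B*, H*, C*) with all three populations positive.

B* ≈ 238, H* ≈ 20.6, C* ≈ 21.9

From dC/dt = 0: 0.00495H* = 0.102, so H* = 20.6.
From dB/dt = 0: 1.14(1 - B*/413) = 0.0235·20.6, giving B* = 413·(1 - 0.425) = 238.
From dH/dt = 0: 0.00447·238 - 0.572 = 0.0224C*, so C* = 0.49/0.0224 = 21.9.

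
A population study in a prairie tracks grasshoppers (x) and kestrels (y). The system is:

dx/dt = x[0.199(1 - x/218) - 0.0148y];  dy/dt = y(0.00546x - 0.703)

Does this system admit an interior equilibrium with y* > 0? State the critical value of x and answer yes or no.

Threshold x = 129; K > 129, so yes, the predator persists.

The predator equation gives dy/dt > 0 only when x > 0.703/0.00546 = 129.
Without the predator, x → K = 218. Since 218 > 129, the predator can invade and persist.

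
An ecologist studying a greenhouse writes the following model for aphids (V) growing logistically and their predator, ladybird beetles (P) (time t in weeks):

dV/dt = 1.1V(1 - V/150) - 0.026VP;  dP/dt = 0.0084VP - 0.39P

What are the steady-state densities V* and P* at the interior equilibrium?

From dP/dt = 0 with P > 0: 0.0084V* = 0.39, so V* = 46.4.
Substitute into dV/dt = 0: 1.1(1 - 46.4/150) = 0.026P*.
The bracket is 0.69, giving P* = 0.76/0.026 = 29.2.

V* ≈ 46.4, P* ≈ 29.2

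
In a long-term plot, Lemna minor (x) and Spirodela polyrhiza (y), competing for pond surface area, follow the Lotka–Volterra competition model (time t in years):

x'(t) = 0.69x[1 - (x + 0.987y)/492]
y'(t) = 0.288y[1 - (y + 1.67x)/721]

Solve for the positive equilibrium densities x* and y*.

Setting both brackets to zero gives the nullclines x + 0.987y = 492 and 1.67x + y = 721.
Substituting y = 721 - 1.67x into the first: x(1 - 0.987·1.67) = 492 - 0.987·721.
So x* = -220/-0.648 = 339, and then y* = 721 - 1.67·339 = 155.

x* ≈ 339, y* ≈ 155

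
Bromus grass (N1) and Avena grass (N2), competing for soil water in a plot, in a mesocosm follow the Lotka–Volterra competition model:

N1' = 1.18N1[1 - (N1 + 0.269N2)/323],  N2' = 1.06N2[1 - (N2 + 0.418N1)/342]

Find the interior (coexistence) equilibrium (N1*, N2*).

N1* ≈ 260, N2* ≈ 233

Setting both brackets to zero gives the nullclines N1 + 0.269N2 = 323 and 0.418N1 + N2 = 342.
Substituting N2 = 342 - 0.418N1 into the first: N1(1 - 0.269·0.418) = 323 - 0.269·342.
So N1* = 231/0.888 = 260, and then N2* = 342 - 0.418·260 = 233.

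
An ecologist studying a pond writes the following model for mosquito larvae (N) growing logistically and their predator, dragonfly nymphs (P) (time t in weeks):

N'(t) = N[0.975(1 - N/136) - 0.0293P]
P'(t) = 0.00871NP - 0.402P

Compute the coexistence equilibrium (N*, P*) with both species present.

N* ≈ 46.2, P* ≈ 22

From dP/dt = 0 with P > 0: 0.00871N* = 0.402, so N* = 46.2.
Substitute into dN/dt = 0: 0.975(1 - 46.2/136) = 0.0293P*.
The bracket is 0.661, giving P* = 0.644/0.0293 = 22.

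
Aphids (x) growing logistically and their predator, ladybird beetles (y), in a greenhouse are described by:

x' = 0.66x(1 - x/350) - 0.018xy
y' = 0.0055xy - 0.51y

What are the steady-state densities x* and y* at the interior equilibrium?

From dy/dt = 0 with y > 0: 0.0055x* = 0.51, so x* = 92.7.
Substitute into dx/dt = 0: 0.66(1 - 92.7/350) = 0.018y*.
The bracket is 0.735, giving y* = 0.485/0.018 = 27.

x* ≈ 92.7, y* ≈ 27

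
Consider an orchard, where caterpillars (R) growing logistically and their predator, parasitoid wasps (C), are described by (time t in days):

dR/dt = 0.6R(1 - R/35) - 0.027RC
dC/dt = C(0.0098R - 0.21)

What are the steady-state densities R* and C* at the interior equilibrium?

R* ≈ 21.4, C* ≈ 8.62

From dC/dt = 0 with C > 0: 0.0098R* = 0.21, so R* = 21.4.
Substitute into dR/dt = 0: 0.6(1 - 21.4/35) = 0.027C*.
The bracket is 0.388, giving C* = 0.233/0.027 = 8.62.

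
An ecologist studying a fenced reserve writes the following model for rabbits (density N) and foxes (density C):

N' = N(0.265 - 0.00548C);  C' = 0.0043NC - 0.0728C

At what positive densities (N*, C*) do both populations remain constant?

Set dC/dt = 0 with C > 0: 0.0043N - 0.0728 = 0, so N* = 0.0728/0.0043 = 16.9.
Set dN/dt = 0 with N > 0: 0.265 - 0.00548C = 0, so C* = 0.265/0.00548 = 48.4.

N* ≈ 16.9, C* ≈ 48.4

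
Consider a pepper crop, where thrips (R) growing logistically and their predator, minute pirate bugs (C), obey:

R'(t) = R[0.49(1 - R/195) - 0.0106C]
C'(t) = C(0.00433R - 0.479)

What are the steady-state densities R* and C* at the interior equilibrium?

From dC/dt = 0 with C > 0: 0.00433R* = 0.479, so R* = 111.
Substitute into dR/dt = 0: 0.49(1 - 111/195) = 0.0106C*.
The bracket is 0.433, giving C* = 0.212/0.0106 = 20.

R* ≈ 111, C* ≈ 20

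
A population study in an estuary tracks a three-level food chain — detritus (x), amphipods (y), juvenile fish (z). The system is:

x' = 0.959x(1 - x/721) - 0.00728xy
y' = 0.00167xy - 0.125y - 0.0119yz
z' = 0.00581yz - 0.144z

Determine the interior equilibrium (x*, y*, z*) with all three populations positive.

From dz/dt = 0: 0.00581y* = 0.144, so y* = 24.8.
From dx/dt = 0: 0.959(1 - x*/721) = 0.00728·24.8, giving x* = 721·(1 - 0.188) = 585.
From dy/dt = 0: 0.00167·585 - 0.125 = 0.0119z*, so z* = 0.853/0.0119 = 71.6.

x* ≈ 585, y* ≈ 24.8, z* ≈ 71.6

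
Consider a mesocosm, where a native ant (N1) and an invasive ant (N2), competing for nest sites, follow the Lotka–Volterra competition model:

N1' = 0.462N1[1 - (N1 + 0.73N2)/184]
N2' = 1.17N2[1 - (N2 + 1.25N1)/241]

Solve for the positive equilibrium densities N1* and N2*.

Setting both brackets to zero gives the nullclines N1 + 0.73N2 = 184 and 1.25N1 + N2 = 241.
Substituting N2 = 241 - 1.25N1 into the first: N1(1 - 0.73·1.25) = 184 - 0.73·241.
So N1* = 8.07/0.0875 = 92.2, and then N2* = 241 - 1.25·92.2 = 126.

N1* ≈ 92.2, N2* ≈ 126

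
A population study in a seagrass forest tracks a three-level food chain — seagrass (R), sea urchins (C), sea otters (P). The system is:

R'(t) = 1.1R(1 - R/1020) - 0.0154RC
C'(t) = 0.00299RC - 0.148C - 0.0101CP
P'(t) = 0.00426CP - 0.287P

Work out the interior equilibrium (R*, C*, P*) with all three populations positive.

From dP/dt = 0: 0.00426C* = 0.287, so C* = 67.4.
From dR/dt = 0: 1.1(1 - R*/1020) = 0.0154·67.4, giving R* = 1020·(1 - 0.943) = 57.9.
From dC/dt = 0: 0.00299·57.9 - 0.148 = 0.0101P*, so P* = 0.0253/0.0101 = 2.5.

R* ≈ 57.9, C* ≈ 67.4, P* ≈ 2.5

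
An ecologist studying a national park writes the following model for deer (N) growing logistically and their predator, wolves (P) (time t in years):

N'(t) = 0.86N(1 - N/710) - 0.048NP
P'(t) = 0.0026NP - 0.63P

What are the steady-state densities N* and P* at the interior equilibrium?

From dP/dt = 0 with P > 0: 0.0026N* = 0.63, so N* = 242.
Substitute into dN/dt = 0: 0.86(1 - 242/710) = 0.048P*.
The bracket is 0.659, giving P* = 0.567/0.048 = 11.8.

N* ≈ 242, P* ≈ 11.8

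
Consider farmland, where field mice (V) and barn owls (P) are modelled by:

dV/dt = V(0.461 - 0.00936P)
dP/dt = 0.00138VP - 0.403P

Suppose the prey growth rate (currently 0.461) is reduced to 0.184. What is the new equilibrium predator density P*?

At the interior fixed point, setting dV/dt = 0 with V > 0 fixes P* = (prey growth rate)/(VP coefficient) — independent of the other coefficients.
With the change, P* = 0.184/0.00936 = 19.7; it falls from 49.3.

P* ≈ 19.7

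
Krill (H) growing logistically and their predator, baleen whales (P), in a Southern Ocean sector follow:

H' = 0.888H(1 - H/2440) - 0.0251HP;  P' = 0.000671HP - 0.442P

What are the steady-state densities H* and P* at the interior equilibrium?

H* ≈ 659, P* ≈ 25.8

From dP/dt = 0 with P > 0: 0.000671H* = 0.442, so H* = 659.
Substitute into dH/dt = 0: 0.888(1 - 659/2440) = 0.0251P*.
The bracket is 0.73, giving P* = 0.648/0.0251 = 25.8.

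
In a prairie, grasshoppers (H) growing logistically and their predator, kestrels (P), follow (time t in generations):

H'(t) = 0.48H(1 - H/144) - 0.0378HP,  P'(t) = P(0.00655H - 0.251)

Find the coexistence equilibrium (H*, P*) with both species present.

H* ≈ 38.3, P* ≈ 9.32

From dP/dt = 0 with P > 0: 0.00655H* = 0.251, so H* = 38.3.
Substitute into dH/dt = 0: 0.48(1 - 38.3/144) = 0.0378P*.
The bracket is 0.734, giving P* = 0.352/0.0378 = 9.32.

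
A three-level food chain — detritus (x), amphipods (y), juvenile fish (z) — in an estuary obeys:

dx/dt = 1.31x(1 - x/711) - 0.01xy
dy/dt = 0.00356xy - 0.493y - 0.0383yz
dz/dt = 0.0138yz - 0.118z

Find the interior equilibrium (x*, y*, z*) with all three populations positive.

x* ≈ 665, y* ≈ 8.55, z* ≈ 48.9

From dz/dt = 0: 0.0138y* = 0.118, so y* = 8.55.
From dx/dt = 0: 1.31(1 - x*/711) = 0.01·8.55, giving x* = 711·(1 - 0.0653) = 665.
From dy/dt = 0: 0.00356·665 - 0.493 = 0.0383z*, so z* = 1.87/0.0383 = 48.9.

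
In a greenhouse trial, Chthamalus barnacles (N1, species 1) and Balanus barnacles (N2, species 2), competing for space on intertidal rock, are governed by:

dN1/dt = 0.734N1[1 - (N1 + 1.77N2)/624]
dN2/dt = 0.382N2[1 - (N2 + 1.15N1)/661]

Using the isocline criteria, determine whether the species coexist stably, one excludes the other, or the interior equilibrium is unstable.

Compare the nullcline intercepts: K1/α12 = 624/1.77 = 353 < K2 = 661; K2/α21 = 661/1.15 = 575 < K1 = 624.
Since both are reversed, neither can invade when rare; the interior point is a saddle.

unstable coexistence (outcome depends on initial conditions)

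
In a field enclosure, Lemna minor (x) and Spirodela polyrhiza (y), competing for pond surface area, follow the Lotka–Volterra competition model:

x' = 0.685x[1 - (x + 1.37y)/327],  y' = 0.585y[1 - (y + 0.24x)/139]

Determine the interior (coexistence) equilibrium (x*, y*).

Setting both brackets to zero gives the nullclines x + 1.37y = 327 and 0.24x + y = 139.
Substituting y = 139 - 0.24x into the first: x(1 - 1.37·0.24) = 327 - 1.37·139.
So x* = 137/0.671 = 203, and then y* = 139 - 0.24·203 = 90.2.

x* ≈ 203, y* ≈ 90.2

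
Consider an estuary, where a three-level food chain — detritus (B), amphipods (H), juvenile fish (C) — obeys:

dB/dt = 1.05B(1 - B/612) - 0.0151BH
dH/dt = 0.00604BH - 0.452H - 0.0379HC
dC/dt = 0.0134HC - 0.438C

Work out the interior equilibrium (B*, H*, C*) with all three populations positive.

B* ≈ 324, H* ≈ 32.7, C* ≈ 39.8

From dC/dt = 0: 0.0134H* = 0.438, so H* = 32.7.
From dB/dt = 0: 1.05(1 - B*/612) = 0.0151·32.7, giving B* = 612·(1 - 0.47) = 324.
From dH/dt = 0: 0.00604·324 - 0.452 = 0.0379C*, so C* = 1.51/0.0379 = 39.8.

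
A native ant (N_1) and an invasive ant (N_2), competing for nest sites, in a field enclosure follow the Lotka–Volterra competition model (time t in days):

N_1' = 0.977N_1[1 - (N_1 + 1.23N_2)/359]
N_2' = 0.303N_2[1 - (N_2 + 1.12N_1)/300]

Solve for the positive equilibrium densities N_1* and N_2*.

N_1* ≈ 26.5, N_2* ≈ 270

Setting both brackets to zero gives the nullclines N_1 + 1.23N_2 = 359 and 1.12N_1 + N_2 = 300.
Substituting N_2 = 300 - 1.12N_1 into the first: N_1(1 - 1.23·1.12) = 359 - 1.23·300.
So N_1* = -10/-0.378 = 26.5, and then N_2* = 300 - 1.12·26.5 = 270.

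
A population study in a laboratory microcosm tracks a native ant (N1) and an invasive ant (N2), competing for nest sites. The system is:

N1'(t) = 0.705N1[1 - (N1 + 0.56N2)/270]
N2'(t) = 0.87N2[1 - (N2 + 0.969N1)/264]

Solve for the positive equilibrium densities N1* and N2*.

N1* ≈ 267, N2* ≈ 5.18

Setting both brackets to zero gives the nullclines N1 + 0.56N2 = 270 and 0.969N1 + N2 = 264.
Substituting N2 = 264 - 0.969N1 into the first: N1(1 - 0.56·0.969) = 270 - 0.56·264.
So N1* = 122/0.457 = 267, and then N2* = 264 - 0.969·267 = 5.18.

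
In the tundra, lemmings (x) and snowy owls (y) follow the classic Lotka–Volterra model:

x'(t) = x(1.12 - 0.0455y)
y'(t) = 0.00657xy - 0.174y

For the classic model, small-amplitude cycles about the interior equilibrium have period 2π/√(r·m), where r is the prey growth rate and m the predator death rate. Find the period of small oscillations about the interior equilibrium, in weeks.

Here r = 1.12 and m = 0.174, so r·m = 0.195.
ω = √0.195 = 0.441 per week, hence T = 2π/ω ≈ 14.2 weeks.

T ≈ 14.2 weeks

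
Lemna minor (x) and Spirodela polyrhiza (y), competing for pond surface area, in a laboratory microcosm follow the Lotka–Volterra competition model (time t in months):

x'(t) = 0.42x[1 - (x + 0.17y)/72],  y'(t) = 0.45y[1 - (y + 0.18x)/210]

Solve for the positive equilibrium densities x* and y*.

x* ≈ 37.4, y* ≈ 203

Setting both brackets to zero gives the nullclines x + 0.17y = 72 and 0.18x + y = 210.
Substituting y = 210 - 0.18x into the first: x(1 - 0.17·0.18) = 72 - 0.17·210.
So x* = 36.3/0.969 = 37.4, and then y* = 210 - 0.18·37.4 = 203.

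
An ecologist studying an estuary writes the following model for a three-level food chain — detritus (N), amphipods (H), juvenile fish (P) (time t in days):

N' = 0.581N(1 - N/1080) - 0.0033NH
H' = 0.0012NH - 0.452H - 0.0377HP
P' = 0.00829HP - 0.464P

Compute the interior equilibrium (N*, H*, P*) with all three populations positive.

From dP/dt = 0: 0.00829H* = 0.464, so H* = 56.
From dN/dt = 0: 0.581(1 - N*/1080) = 0.0033·56, giving N* = 1080·(1 - 0.318) = 737.
From dH/dt = 0: 0.0012·737 - 0.452 = 0.0377P*, so P* = 0.432/0.0377 = 11.5.

N* ≈ 737, H* ≈ 56, P* ≈ 11.5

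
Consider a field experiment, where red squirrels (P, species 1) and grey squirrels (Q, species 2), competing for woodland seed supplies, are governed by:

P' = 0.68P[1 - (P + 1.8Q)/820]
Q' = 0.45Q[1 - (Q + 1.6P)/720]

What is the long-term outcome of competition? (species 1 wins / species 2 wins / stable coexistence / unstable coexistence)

unstable coexistence (outcome depends on initial conditions)

Compare the nullcline intercepts: K1/α12 = 820/1.8 = 456 < K2 = 720; K2/α21 = 720/1.6 = 450 < K1 = 820.
Since both are reversed, neither can invade when rare; the interior point is a saddle.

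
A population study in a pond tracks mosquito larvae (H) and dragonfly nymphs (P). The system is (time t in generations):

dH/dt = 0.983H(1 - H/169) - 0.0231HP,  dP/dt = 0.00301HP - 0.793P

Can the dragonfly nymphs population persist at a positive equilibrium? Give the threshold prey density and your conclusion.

The predator equation gives dP/dt > 0 only when H > 0.793/0.00301 = 263.
Without the predator, H → K = 169. Since 169 < 263, the predator cannot invade.

Threshold H = 263; K < 263, so no, the predator goes extinct.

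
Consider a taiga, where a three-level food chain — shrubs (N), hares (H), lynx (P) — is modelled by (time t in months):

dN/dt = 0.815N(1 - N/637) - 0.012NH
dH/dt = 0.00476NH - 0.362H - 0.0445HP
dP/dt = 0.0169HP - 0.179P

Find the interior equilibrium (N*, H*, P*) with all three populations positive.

N* ≈ 538, H* ≈ 10.6, P* ≈ 49.4

From dP/dt = 0: 0.0169H* = 0.179, so H* = 10.6.
From dN/dt = 0: 0.815(1 - N*/637) = 0.012·10.6, giving N* = 637·(1 - 0.156) = 538.
From dH/dt = 0: 0.00476·538 - 0.362 = 0.0445P*, so P* = 2.2/0.0445 = 49.4.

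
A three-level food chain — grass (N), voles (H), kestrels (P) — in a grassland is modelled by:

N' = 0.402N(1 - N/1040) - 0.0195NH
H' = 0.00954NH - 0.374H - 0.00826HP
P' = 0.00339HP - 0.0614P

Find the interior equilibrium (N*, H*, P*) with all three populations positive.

From dP/dt = 0: 0.00339H* = 0.0614, so H* = 18.1.
From dN/dt = 0: 0.402(1 - N*/1040) = 0.0195·18.1, giving N* = 1040·(1 - 0.879) = 126.
From dH/dt = 0: 0.00954·126 - 0.374 = 0.00826P*, so P* = 0.831/0.00826 = 101.

N* ≈ 126, H* ≈ 18.1, P* ≈ 101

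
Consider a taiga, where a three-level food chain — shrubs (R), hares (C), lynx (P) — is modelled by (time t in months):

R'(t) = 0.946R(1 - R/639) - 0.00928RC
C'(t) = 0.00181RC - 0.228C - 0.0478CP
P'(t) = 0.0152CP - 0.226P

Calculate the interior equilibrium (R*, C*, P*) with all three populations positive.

R* ≈ 546, C* ≈ 14.9, P* ≈ 15.9

From dP/dt = 0: 0.0152C* = 0.226, so C* = 14.9.
From dR/dt = 0: 0.946(1 - R*/639) = 0.00928·14.9, giving R* = 639·(1 - 0.146) = 546.
From dC/dt = 0: 0.00181·546 - 0.228 = 0.0478P*, so P* = 0.76/0.0478 = 15.9.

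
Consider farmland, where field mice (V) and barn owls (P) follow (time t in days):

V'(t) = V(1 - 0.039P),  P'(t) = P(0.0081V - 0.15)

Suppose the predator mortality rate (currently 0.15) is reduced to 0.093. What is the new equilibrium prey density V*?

V* ≈ 11.5

At the interior fixed point, setting dP/dt = 0 with P > 0 fixes V* = (predator death rate)/(VP coefficient) — independent of the other coefficients.
With the change, V* = 0.093/0.0081 = 11.5; it falls from 18.5.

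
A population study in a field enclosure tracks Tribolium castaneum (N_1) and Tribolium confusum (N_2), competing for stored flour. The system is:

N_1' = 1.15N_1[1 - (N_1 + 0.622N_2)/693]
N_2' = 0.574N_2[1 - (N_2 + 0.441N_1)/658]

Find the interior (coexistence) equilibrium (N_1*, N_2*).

N_1* ≈ 391, N_2* ≈ 486

Setting both brackets to zero gives the nullclines N_1 + 0.622N_2 = 693 and 0.441N_1 + N_2 = 658.
Substituting N_2 = 658 - 0.441N_1 into the first: N_1(1 - 0.622·0.441) = 693 - 0.622·658.
So N_1* = 284/0.726 = 391, and then N_2* = 658 - 0.441·391 = 486.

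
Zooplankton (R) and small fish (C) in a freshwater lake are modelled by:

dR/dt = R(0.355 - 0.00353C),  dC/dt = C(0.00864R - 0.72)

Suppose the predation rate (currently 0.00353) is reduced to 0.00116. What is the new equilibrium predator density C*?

At the interior fixed point, setting dR/dt = 0 with R > 0 fixes C* = (prey growth rate)/(RC coefficient) — independent of the other coefficients.
With the change, C* = 0.355/0.00116 = 306; it rises from 101.

C* ≈ 306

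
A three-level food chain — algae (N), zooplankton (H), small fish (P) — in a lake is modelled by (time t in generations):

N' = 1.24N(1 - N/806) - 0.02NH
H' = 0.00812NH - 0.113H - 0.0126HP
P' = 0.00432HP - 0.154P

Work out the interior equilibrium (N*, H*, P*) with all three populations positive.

From dP/dt = 0: 0.00432H* = 0.154, so H* = 35.6.
From dN/dt = 0: 1.24(1 - N*/806) = 0.02·35.6, giving N* = 806·(1 - 0.575) = 343.
From dH/dt = 0: 0.00812·343 - 0.113 = 0.0126P*, so P* = 2.67/0.0126 = 212.

N* ≈ 343, H* ≈ 35.6, P* ≈ 212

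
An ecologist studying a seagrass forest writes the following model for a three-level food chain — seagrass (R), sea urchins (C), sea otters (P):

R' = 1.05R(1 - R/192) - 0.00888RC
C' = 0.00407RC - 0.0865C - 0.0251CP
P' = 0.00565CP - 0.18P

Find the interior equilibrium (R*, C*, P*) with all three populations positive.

R* ≈ 140, C* ≈ 31.9, P* ≈ 19.3

From dP/dt = 0: 0.00565C* = 0.18, so C* = 31.9.
From dR/dt = 0: 1.05(1 - R*/192) = 0.00888·31.9, giving R* = 192·(1 - 0.269) = 140.
From dC/dt = 0: 0.00407·140 - 0.0865 = 0.0251P*, so P* = 0.484/0.0251 = 19.3.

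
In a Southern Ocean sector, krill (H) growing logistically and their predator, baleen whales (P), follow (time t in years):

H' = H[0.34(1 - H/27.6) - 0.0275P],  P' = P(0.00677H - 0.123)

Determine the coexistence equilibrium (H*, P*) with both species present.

H* ≈ 18.2, P* ≈ 4.22

From dP/dt = 0 with P > 0: 0.00677H* = 0.123, so H* = 18.2.
Substitute into dH/dt = 0: 0.34(1 - 18.2/27.6) = 0.0275P*.
The bracket is 0.342, giving P* = 0.116/0.0275 = 4.22.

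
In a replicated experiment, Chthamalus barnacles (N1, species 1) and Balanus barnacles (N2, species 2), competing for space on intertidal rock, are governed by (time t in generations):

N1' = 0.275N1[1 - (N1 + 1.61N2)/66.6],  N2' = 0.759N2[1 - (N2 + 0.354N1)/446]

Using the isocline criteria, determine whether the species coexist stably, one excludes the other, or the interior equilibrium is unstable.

Compare the nullcline intercepts: K1/α12 = 66.6/1.61 = 41.4 < K2 = 446; K2/α21 = 446/0.354 = 1260 > K1 = 66.6.
Since the inequalities point opposite ways, species 2 can invade but species 1 cannot.

species 2 excludes species 1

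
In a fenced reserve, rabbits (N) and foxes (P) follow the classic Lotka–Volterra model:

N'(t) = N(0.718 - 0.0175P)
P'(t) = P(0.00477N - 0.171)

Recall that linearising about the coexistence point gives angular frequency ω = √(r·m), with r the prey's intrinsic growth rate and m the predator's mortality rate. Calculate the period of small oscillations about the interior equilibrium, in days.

Here r = 0.718 and m = 0.171, so r·m = 0.123.
ω = √0.123 = 0.35 per day, hence T = 2π/ω ≈ 17.9 days.

T ≈ 17.9 days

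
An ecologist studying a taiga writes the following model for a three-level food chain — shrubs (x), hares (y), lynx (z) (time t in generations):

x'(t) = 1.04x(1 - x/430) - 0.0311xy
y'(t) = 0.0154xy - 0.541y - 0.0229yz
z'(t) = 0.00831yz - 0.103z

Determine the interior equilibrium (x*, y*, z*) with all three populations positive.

From dz/dt = 0: 0.00831y* = 0.103, so y* = 12.4.
From dx/dt = 0: 1.04(1 - x*/430) = 0.0311·12.4, giving x* = 430·(1 - 0.371) = 271.
From dy/dt = 0: 0.0154·271 - 0.541 = 0.0229z*, so z* = 3.63/0.0229 = 158.

x* ≈ 271, y* ≈ 12.4, z* ≈ 158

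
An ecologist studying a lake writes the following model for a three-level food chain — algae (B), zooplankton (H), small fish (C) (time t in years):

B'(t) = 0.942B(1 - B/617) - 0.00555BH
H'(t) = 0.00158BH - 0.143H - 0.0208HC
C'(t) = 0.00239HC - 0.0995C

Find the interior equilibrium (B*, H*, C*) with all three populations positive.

B* ≈ 466, H* ≈ 41.6, C* ≈ 28.5

From dC/dt = 0: 0.00239H* = 0.0995, so H* = 41.6.
From dB/dt = 0: 0.942(1 - B*/617) = 0.00555·41.6, giving B* = 617·(1 - 0.245) = 466.
From dH/dt = 0: 0.00158·466 - 0.143 = 0.0208C*, so C* = 0.593/0.0208 = 28.5.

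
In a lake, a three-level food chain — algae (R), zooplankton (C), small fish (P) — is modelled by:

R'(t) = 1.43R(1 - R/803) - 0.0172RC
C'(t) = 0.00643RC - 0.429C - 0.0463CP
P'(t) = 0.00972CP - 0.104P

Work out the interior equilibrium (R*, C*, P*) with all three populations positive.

From dP/dt = 0: 0.00972C* = 0.104, so C* = 10.7.
From dR/dt = 0: 1.43(1 - R*/803) = 0.0172·10.7, giving R* = 803·(1 - 0.129) = 700.
From dC/dt = 0: 0.00643·700 - 0.429 = 0.0463P*, so P* = 4.07/0.0463 = 87.9.

R* ≈ 700, C* ≈ 10.7, P* ≈ 87.9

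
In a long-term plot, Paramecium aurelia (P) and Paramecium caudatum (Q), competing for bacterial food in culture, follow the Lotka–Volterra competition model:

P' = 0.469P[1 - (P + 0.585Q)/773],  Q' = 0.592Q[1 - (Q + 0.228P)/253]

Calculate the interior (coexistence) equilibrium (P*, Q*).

P* ≈ 721, Q* ≈ 88.6

Setting both brackets to zero gives the nullclines P + 0.585Q = 773 and 0.228P + Q = 253.
Substituting Q = 253 - 0.228P into the first: P(1 - 0.585·0.228) = 773 - 0.585·253.
So P* = 625/0.867 = 721, and then Q* = 253 - 0.228·721 = 88.6.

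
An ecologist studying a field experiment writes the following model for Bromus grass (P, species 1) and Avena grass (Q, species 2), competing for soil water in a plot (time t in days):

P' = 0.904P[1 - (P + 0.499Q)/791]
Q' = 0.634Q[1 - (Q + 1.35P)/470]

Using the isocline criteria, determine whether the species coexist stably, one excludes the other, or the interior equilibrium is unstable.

species 1 excludes species 2

Compare the nullcline intercepts: K1/α12 = 791/0.499 = 1590 > K2 = 470; K2/α21 = 470/1.35 = 348 < K1 = 791.
Since the inequalities point opposite ways, species 1 can invade but species 2 cannot.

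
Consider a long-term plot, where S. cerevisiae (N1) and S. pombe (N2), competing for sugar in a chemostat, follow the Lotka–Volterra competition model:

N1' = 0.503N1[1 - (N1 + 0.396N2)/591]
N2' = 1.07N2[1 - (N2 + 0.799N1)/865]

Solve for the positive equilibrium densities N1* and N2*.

Setting both brackets to zero gives the nullclines N1 + 0.396N2 = 591 and 0.799N1 + N2 = 865.
Substituting N2 = 865 - 0.799N1 into the first: N1(1 - 0.396·0.799) = 591 - 0.396·865.
So N1* = 248/0.684 = 363, and then N2* = 865 - 0.799·363 = 575.

N1* ≈ 363, N2* ≈ 575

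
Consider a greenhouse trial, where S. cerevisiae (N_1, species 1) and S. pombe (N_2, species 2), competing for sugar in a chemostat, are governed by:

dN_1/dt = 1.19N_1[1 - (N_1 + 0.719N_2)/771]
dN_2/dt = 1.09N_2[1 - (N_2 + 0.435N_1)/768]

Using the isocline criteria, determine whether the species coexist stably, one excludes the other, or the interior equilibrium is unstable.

Compare the nullcline intercepts: K1/α12 = 771/0.719 = 1070 > K2 = 768; K2/α21 = 768/0.435 = 1770 > K1 = 771.
Since both inequalities hold, each species can invade when rare, so the interior equilibrium is stable.

stable coexistence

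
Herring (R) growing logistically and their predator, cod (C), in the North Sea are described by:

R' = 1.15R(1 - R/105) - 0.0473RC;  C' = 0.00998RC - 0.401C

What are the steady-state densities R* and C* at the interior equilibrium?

R* ≈ 40.2, C* ≈ 15

From dC/dt = 0 with C > 0: 0.00998R* = 0.401, so R* = 40.2.
Substitute into dR/dt = 0: 1.15(1 - 40.2/105) = 0.0473C*.
The bracket is 0.617, giving C* = 0.71/0.0473 = 15.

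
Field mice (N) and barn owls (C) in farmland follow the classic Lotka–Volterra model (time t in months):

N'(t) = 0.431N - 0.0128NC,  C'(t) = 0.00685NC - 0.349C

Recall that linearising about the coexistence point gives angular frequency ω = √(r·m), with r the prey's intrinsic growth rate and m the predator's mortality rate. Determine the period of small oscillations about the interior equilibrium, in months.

T ≈ 16.2 months

Here r = 0.431 and m = 0.349, so r·m = 0.15.
ω = √0.15 = 0.388 per month, hence T = 2π/ω ≈ 16.2 months.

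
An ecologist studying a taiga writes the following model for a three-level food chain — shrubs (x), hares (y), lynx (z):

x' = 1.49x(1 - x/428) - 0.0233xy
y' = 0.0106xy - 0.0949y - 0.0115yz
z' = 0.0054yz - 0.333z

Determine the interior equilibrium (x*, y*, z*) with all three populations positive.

From dz/dt = 0: 0.0054y* = 0.333, so y* = 61.7.
From dx/dt = 0: 1.49(1 - x*/428) = 0.0233·61.7, giving x* = 428·(1 - 0.964) = 15.3.
From dy/dt = 0: 0.0106·15.3 - 0.0949 = 0.0115z*, so z* = 0.067/0.0115 = 5.82.

x* ≈ 15.3, y* ≈ 61.7, z* ≈ 5.82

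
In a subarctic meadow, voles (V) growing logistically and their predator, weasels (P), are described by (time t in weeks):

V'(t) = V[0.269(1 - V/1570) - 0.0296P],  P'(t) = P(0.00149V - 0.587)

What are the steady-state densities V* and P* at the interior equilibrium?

From dP/dt = 0 with P > 0: 0.00149V* = 0.587, so V* = 394.
Substitute into dV/dt = 0: 0.269(1 - 394/1570) = 0.0296P*.
The bracket is 0.749, giving P* = 0.201/0.0296 = 6.81.

V* ≈ 394, P* ≈ 6.81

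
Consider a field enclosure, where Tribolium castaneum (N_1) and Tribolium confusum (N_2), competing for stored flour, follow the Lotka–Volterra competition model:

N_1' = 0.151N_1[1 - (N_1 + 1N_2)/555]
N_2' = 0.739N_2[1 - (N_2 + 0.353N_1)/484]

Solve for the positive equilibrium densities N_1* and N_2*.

N_1* ≈ 110, N_2* ≈ 445

Setting both brackets to zero gives the nullclines N_1 + 1N_2 = 555 and 0.353N_1 + N_2 = 484.
Substituting N_2 = 484 - 0.353N_1 into the first: N_1(1 - 1·0.353) = 555 - 1·484.
So N_1* = 71/0.647 = 110, and then N_2* = 484 - 0.353·110 = 445.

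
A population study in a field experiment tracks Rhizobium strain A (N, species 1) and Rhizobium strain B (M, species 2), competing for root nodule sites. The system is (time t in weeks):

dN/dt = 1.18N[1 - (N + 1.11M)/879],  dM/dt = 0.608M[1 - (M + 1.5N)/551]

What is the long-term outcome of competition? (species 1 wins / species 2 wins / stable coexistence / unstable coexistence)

Compare the nullcline intercepts: K1/α12 = 879/1.11 = 792 > K2 = 551; K2/α21 = 551/1.5 = 367 < K1 = 879.
Since the inequalities point opposite ways, species 1 can invade but species 2 cannot.

species 1 excludes species 2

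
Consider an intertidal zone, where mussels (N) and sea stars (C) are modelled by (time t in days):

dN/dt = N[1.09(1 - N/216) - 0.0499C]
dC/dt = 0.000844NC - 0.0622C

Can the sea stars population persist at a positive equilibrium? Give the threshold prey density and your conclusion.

The predator equation gives dC/dt > 0 only when N > 0.0622/0.000844 = 73.7.
Without the predator, N → K = 216. Since 216 > 73.7, the predator can invade and persist.

Threshold N = 73.7; K > 73.7, so yes, the predator persists.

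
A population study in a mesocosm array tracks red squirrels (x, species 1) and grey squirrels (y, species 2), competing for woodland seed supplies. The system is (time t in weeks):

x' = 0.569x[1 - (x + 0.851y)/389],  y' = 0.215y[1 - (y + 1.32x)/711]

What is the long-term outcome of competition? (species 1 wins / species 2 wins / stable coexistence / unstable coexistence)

species 2 excludes species 1

Compare the nullcline intercepts: K1/α12 = 389/0.851 = 457 < K2 = 711; K2/α21 = 711/1.32 = 539 > K1 = 389.
Since the inequalities point opposite ways, species 2 can invade but species 1 cannot.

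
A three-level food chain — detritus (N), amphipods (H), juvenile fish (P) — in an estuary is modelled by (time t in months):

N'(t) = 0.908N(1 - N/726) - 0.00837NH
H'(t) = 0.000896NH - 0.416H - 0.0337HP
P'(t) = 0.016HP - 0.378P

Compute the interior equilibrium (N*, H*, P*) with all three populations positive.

From dP/dt = 0: 0.016H* = 0.378, so H* = 23.6.
From dN/dt = 0: 0.908(1 - N*/726) = 0.00837·23.6, giving N* = 726·(1 - 0.218) = 568.
From dH/dt = 0: 0.000896·568 - 0.416 = 0.0337P*, so P* = 0.0928/0.0337 = 2.75.

N* ≈ 568, H* ≈ 23.6, P* ≈ 2.75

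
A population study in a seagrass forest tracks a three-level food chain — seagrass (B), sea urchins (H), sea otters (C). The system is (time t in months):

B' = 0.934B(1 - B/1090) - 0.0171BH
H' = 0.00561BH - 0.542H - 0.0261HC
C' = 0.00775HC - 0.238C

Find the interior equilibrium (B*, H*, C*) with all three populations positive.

B* ≈ 477, H* ≈ 30.7, C* ≈ 81.8

From dC/dt = 0: 0.00775H* = 0.238, so H* = 30.7.
From dB/dt = 0: 0.934(1 - B*/1090) = 0.0171·30.7, giving B* = 1090·(1 - 0.562) = 477.
From dH/dt = 0: 0.00561·477 - 0.542 = 0.0261C*, so C* = 2.13/0.0261 = 81.8.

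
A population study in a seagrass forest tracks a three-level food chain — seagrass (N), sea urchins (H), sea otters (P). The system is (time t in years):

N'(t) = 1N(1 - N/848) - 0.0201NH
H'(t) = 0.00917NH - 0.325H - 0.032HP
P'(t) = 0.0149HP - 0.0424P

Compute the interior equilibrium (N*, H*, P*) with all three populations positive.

N* ≈ 799, H* ≈ 2.85, P* ≈ 219

From dP/dt = 0: 0.0149H* = 0.0424, so H* = 2.85.
From dN/dt = 0: 1(1 - N*/848) = 0.0201·2.85, giving N* = 848·(1 - 0.0572) = 799.
From dH/dt = 0: 0.00917·799 - 0.325 = 0.032P*, so P* = 7.01/0.032 = 219.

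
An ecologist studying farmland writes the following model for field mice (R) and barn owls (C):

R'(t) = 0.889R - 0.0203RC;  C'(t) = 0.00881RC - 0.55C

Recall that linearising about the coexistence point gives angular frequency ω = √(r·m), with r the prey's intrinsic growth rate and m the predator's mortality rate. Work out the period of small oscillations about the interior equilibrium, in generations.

T ≈ 8.99 generations

Here r = 0.889 and m = 0.55, so r·m = 0.489.
ω = √0.489 = 0.699 per generation, hence T = 2π/ω ≈ 8.99 generations.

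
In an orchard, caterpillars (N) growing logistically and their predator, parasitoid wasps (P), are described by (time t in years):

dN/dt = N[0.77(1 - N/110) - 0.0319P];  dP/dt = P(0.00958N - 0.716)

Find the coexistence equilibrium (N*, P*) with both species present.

N* ≈ 74.7, P* ≈ 7.74

From dP/dt = 0 with P > 0: 0.00958N* = 0.716, so N* = 74.7.
Substitute into dN/dt = 0: 0.77(1 - 74.7/110) = 0.0319P*.
The bracket is 0.321, giving P* = 0.247/0.0319 = 7.74.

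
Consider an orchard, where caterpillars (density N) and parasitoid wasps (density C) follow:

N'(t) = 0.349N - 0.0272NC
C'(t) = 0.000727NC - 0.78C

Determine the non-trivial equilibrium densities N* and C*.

Set dC/dt = 0 with C > 0: 0.000727N - 0.78 = 0, so N* = 0.78/0.000727 = 1070.
Set dN/dt = 0 with N > 0: 0.349 - 0.0272C = 0, so C* = 0.349/0.0272 = 12.8.

N* ≈ 1070, C* ≈ 12.8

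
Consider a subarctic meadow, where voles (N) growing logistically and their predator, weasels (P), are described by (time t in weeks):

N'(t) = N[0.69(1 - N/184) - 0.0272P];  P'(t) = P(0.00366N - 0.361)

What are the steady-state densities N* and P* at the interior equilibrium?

From dP/dt = 0 with P > 0: 0.00366N* = 0.361, so N* = 98.6.
Substitute into dN/dt = 0: 0.69(1 - 98.6/184) = 0.0272P*.
The bracket is 0.464, giving P* = 0.32/0.0272 = 11.8.

N* ≈ 98.6, P* ≈ 11.8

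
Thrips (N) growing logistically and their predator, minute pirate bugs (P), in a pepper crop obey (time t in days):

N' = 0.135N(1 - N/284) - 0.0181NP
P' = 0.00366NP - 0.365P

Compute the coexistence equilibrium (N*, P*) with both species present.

From dP/dt = 0 with P > 0: 0.00366N* = 0.365, so N* = 99.7.
Substitute into dN/dt = 0: 0.135(1 - 99.7/284) = 0.0181P*.
The bracket is 0.649, giving P* = 0.0876/0.0181 = 4.84.

N* ≈ 99.7, P* ≈ 4.84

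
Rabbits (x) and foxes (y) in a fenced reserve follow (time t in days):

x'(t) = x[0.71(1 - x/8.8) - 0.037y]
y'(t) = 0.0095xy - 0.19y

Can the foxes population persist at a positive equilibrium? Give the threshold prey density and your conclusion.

The predator equation gives dy/dt > 0 only when x > 0.19/0.0095 = 20.
Without the predator, x → K = 8.8. Since 8.8 < 20, the predator cannot invade.

Threshold x = 20; K < 20, so no, the predator goes extinct.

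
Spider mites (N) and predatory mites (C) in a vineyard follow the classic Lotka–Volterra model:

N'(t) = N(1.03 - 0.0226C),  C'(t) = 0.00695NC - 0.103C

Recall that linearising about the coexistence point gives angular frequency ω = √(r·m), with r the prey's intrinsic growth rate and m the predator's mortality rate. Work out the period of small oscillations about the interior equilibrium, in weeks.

Here r = 1.03 and m = 0.103, so r·m = 0.106.
ω = √0.106 = 0.326 per week, hence T = 2π/ω ≈ 19.3 weeks.

T ≈ 19.3 weeks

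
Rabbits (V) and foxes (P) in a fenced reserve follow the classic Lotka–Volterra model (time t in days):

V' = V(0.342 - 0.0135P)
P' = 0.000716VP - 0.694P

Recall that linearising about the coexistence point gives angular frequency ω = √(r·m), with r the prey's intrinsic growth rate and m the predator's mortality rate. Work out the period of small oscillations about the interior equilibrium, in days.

T ≈ 12.9 days

Here r = 0.342 and m = 0.694, so r·m = 0.237.
ω = √0.237 = 0.487 per day, hence T = 2π/ω ≈ 12.9 days.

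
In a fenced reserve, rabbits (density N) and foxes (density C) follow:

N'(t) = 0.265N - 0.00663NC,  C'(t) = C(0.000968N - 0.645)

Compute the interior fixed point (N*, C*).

N* ≈ 666, C* ≈ 40

Set dC/dt = 0 with C > 0: 0.000968N - 0.645 = 0, so N* = 0.645/0.000968 = 666.
Set dN/dt = 0 with N > 0: 0.265 - 0.00663C = 0, so C* = 0.265/0.00663 = 40.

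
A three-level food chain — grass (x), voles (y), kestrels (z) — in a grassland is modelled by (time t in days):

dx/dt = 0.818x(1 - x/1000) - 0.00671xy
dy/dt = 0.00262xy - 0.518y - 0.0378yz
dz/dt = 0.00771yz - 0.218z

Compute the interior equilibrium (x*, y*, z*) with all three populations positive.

x* ≈ 768, y* ≈ 28.3, z* ≈ 39.5

From dz/dt = 0: 0.00771y* = 0.218, so y* = 28.3.
From dx/dt = 0: 0.818(1 - x*/1000) = 0.00671·28.3, giving x* = 1000·(1 - 0.232) = 768.
From dy/dt = 0: 0.00262·768 - 0.518 = 0.0378z*, so z* = 1.49/0.0378 = 39.5.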